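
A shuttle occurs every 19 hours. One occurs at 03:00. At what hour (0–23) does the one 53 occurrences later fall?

2

53·19 = 1007.
1007 mod 24 = 23 (since 41·24 = 984).
(3 + 23) mod 24 = 2.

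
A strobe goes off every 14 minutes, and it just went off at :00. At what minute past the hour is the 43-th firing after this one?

2

43·14 = 602.
602 mod 60 = 2 (since 10·60 = 600).
(0 + 2) mod 60 = 2.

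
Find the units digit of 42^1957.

2

The units digit of 42^n cycles with period 4: 2, 4, 8, 6, …
1957 leaves remainder 1 on division by 4, so 42^1957 ends in 2.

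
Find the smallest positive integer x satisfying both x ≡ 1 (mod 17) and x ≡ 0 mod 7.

35

Since 7·5 ≡ 1 (mod 17), take x = 0 + 7·((1−0)·5 mod 17) = 0 + 7·5 = 35.
Check: 35 mod 17 = 1, 35 mod 7 = 0.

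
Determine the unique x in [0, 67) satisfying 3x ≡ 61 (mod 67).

65

The inverse of 3 mod 67 is 45 (since 3·45 = 135 ≡ 1).
So x ≡ 45·61 = 2745 ≡ 65 (mod 67).
Check: 3·65 = 195 = 2·67 + 61.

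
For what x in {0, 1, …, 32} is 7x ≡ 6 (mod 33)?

The inverse of 7 mod 33 is 19 (since 7·19 = 133 ≡ 1).
Multiplying both sides by 19: x ≡ 19·6 = 114 ≡ 15 (mod 33).

15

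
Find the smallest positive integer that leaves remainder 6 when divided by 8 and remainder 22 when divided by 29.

x ≡ 6 (mod 8) gives x ∈ {6, 14, 22}.
The first of these with x mod 29 = 22 is 22.

22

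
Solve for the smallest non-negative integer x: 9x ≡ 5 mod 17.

The inverse of 9 mod 17 is 2 (since 9·2 = 18 ≡ 1).
So x ≡ 2·5 = 10 ≡ 10 (mod 17).

10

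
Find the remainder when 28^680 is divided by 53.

Square-and-reduce mod 53: 28^1≡28, 28^2≡42, 28^4≡15, 28^8≡13, 28^16≡10, 28^32≡47, 28^64≡36, 28^128≡24, 28^256≡46, 28^512≡49.
680 = 8 + 32 + 128 + 512, so 28^680 ≡ 13·47·24·49 ≡ 15 (mod 53).

15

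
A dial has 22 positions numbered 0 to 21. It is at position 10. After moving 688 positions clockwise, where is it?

16

688 mod 22 = 6 (since 31·22 = 682).
(10 + 6) mod 22 = 16.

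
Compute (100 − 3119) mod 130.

101

3119 − 23·130 = 129, so 3119 ≡ 129 (mod 130).
(100 − 129) mod 130 = 101.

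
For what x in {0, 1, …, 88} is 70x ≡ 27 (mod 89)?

22

The inverse of 70 mod 89 is 14 (since 70·14 = 980 ≡ 1).
So x ≡ 14·27 = 378 ≡ 22 (mod 89).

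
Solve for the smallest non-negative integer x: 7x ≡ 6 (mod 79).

46

7⁻¹ ≡ 34 (mod 79) because 7·34 = 238 = 3·79 + 1.
So x ≡ 34·6 = 204 ≡ 46 (mod 79).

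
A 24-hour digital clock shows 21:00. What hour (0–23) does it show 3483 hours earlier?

18

3483 − 145·24 = 3, so 3483 ≡ 3 (mod 24).
(21 − 3) mod 24 = 18.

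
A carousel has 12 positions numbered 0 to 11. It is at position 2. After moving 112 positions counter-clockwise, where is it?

10

112 = 9·12 + 4, so 112 mod 12 = 4.
(2 − 4) mod 12 = 10.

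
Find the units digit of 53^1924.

The units digit of 53^n cycles with period 4: 3, 9, 7, 1, …
1924 mod 4 = 0, so the last digit matches 3^4 = 1.

1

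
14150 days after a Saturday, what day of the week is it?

Tuesday

Dividing 14150 by 7 gives quotient 2021 and remainder 3.
Saturday + 3 days → Tuesday.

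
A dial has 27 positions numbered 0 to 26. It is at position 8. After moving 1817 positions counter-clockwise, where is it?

1817 mod 27 = 8 (since 67·27 = 1809).
(8 − 8) mod 27 = 0.

0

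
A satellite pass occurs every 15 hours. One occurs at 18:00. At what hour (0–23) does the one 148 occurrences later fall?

148·15 = 2220.
2220 = 92·24 + 12, so 2220 mod 24 = 12.
(18 + 12) mod 24 = 6.

6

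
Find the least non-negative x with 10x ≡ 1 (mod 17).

12

The inverse of 10 mod 17 is 12 (since 10·12 = 120 ≡ 1).
So x ≡ 12·1 = 12 ≡ 12 (mod 17).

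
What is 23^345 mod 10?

3

The units digit of 23^n cycles with period 4: 3, 9, 7, 1, …
345 leaves remainder 1 on division by 4, so 23^345 ends in 3.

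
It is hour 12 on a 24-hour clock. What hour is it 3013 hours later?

3013 = 125·24 + 13, so 3013 mod 24 = 13.
(12 + 13) mod 24 = 1.

1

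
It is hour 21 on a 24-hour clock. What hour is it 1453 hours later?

1453 = 60·24 + 13, so 1453 mod 24 = 13.
(21 + 13) mod 24 = 10.

10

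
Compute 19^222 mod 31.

Successive squares of 19 mod 31: 19^1≡19, 19^2≡20, 19^4≡28, 19^8≡9, 19^16≡19, 19^32≡20, 19^64≡28, 19^128≡9.
Since 222 = 2 + 4 + 8 + 16 + 64 + 128 in binary, 19^222 ≡ 20·28·9·19·28·9 ≡ 4 (mod 31).

4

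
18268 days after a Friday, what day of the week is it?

Wednesday

18268 mod 7 = 5 (since 2609·7 = 18263).
Friday + 5 days → Wednesday.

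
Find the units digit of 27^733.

7

Last digits of 7^n: 7, 9, 3, 1 (period 4).
733 mod 4 = 1, so the last digit matches 7^1 = 7.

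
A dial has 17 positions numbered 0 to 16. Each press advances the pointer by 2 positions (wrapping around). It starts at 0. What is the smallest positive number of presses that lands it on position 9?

The inverse of 2 mod 17 is 9 (since 2·9 = 18 ≡ 1).
Multiplying both sides by 9: x ≡ 9·9 = 81 ≡ 13 (mod 17).
Check: 2·13 = 26 = 1·17 + 9.

13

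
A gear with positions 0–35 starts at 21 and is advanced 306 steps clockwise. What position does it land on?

3

306 mod 36 = 18 (since 8·36 = 288).
(21 + 18) mod 36 = 3.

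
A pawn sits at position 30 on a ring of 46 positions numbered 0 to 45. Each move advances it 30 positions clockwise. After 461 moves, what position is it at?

461·30 = 13830.
13830 − 300·46 = 30, so 13830 ≡ 30 (mod 46).
(30 + 30) mod 46 = 14.

14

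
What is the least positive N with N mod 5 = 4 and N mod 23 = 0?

x ≡ 4 (mod 5) gives x ∈ {4, 9, 14, 19, 24, 29, 34, 39, …}.
The first of these with x mod 23 = 0 is 69.

69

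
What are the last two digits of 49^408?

By repeated squaring mod 100: 49^1≡49, 49^2≡1, 49^4≡1, 49^8≡1, 49^16≡1, 49^32≡1, 49^64≡1, 49^128≡1, 49^256≡1.
Since 408 = 8 + 16 + 128 + 256 in binary, 49^408 ≡ 1·1·1·1 ≡ 1 (mod 100).

01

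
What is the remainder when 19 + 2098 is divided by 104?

37

2098 mod 104 = 18 (since 20·104 = 2080).
(19 + 18) mod 104 = 37.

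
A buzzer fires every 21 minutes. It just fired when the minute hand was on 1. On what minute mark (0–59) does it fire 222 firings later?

222·21 = 4662.
4662 = 77·60 + 42, so 4662 mod 60 = 42.
(1 + 42) mod 60 = 43.

43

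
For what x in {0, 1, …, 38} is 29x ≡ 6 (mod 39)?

The inverse of 29 mod 39 is 35 (since 29·35 = 1015 ≡ 1).
So x ≡ 35·6 = 210 ≡ 15 (mod 39).

15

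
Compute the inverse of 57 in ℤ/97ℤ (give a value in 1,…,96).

97 = 1·57 + 40
57 = 1·40 + 17
40 = 2·17 + 6
17 = 2·6 + 5
6 = 1·5 + 1
5 = 5·1 + 0
Back-substituting gives 57·80 ≡ 1 (mod 97).

80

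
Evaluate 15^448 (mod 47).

42

Square-and-reduce mod 47: 15^1≡15, 15^2≡37, 15^4≡6, 15^8≡36, 15^16≡27, 15^32≡24, 15^64≡12, 15^128≡3, 15^256≡9.
448 = 64 + 128 + 256, so 15^448 ≡ 12·3·9 ≡ 42 (mod 47).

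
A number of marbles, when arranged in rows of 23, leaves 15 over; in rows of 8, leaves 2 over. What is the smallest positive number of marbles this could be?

130

x ≡ 2 (mod 8) gives x ∈ {2, 10, 18, 26, 34, 42, 50, 58, …}.
The first of these with x mod 23 = 15 is 130.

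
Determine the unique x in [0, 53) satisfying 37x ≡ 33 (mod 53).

41

37⁻¹ ≡ 43 (mod 53) because 37·43 = 1591 = 30·53 + 1.
Multiplying both sides by 43: x ≡ 43·33 = 1419 ≡ 41 (mod 53).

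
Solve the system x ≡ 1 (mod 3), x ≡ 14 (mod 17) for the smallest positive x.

31

Since 17·2 ≡ 1 (mod 3), take x = 14 + 17·((1−14)·2 mod 3) = 14 + 17·1 = 31.
Check: 31 mod 3 = 1, 31 mod 17 = 14.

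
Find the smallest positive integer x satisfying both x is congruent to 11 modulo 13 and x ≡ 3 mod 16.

115

x ≡ 11 (mod 13) gives x ∈ {11, 24, 37, 50, 63, 76, 89, 102, …}.
The first of these with x mod 16 = 3 is 115.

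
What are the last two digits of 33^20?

Successive squares of 33 mod 100: 33^1≡33, 33^2≡89, 33^4≡21, 33^8≡41, 33^16≡81.
Since 20 = 4 + 16 in binary, 33^20 ≡ 21·81 ≡ 1 (mod 100).

01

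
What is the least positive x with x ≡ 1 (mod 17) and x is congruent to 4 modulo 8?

x ≡ 4 (mod 8) gives x ∈ {4, 12, 20, 28, 36, 44, 52}.
The first of these with x mod 17 = 1 is 52.

52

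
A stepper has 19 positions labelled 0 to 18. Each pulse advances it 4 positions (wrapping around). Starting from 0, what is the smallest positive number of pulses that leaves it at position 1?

5

4·5 = 20 = 1·19 + 1, so 4⁻¹ ≡ 5 (mod 19).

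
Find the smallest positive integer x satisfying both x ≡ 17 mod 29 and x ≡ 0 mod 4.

x ≡ 0 (mod 4) gives x ∈ {0, 4, 8, 12, 16, 20, 24, 28, …}.
The first of these with x mod 29 = 17 is 104.

104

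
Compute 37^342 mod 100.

By repeated squaring mod 100: 37^1≡37, 37^2≡69, 37^4≡61, 37^8≡21, 37^16≡41, 37^32≡81, 37^64≡61, 37^128≡21, 37^256≡41.
Since 342 = 2 + 4 + 16 + 64 + 256 in binary, 37^342 ≡ 69·61·41·61·41 ≡ 69 (mod 100).

69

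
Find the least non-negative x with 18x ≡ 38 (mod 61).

The inverse of 18 mod 61 is 17 (since 18·17 = 306 ≡ 1).
So x ≡ 17·38 = 646 ≡ 36 (mod 61).

36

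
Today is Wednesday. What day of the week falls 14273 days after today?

14273 mod 7 = 0 (since 2039·7 = 14273).
Wednesday + 0 days → Wednesday.

Wednesday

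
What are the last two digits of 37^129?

Square-and-reduce mod 100: 37^1≡37, 37^2≡69, 37^4≡61, 37^8≡21, 37^16≡41, 37^32≡81, 37^64≡61, 37^128≡21.
129 = 1 + 128, so 37^129 ≡ 37·21 ≡ 77 (mod 100).

77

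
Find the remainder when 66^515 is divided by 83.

Successive squares of 66 mod 83: 66^1≡66, 66^2≡40, 66^4≡23, 66^8≡31, 66^16≡48, 66^32≡63, 66^64≡68, 66^128≡59, 66^256≡78, 66^512≡25.
515 = 1 + 2 + 512, so 66^515 ≡ 66·40·25 ≡ 15 (mod 83).

15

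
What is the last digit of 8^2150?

Powers of 8 mod 10 repeat with period 4: 8, 4, 2, 6.
2150 mod 4 = 2, so the last digit matches 8^2 = 4.

4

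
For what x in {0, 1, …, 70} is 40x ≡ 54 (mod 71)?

12

40⁻¹ ≡ 16 (mod 71) because 40·16 = 640 = 9·71 + 1.
Multiplying both sides by 16: x ≡ 16·54 = 864 ≡ 12 (mod 71).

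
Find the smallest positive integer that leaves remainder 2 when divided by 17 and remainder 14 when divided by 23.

359

Since 23·3 ≡ 1 (mod 17), take x = 14 + 23·((2−14)·3 mod 17) = 14 + 23·15 = 359.
Check: 359 mod 17 = 2, 359 mod 23 = 14.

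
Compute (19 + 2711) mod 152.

2711 − 17·152 = 127, so 2711 ≡ 127 (mod 152).
(19 + 127) mod 152 = 146.

146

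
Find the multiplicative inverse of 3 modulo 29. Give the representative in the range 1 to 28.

3·10 = 30 = 1·29 + 1, so 3⁻¹ ≡ 10 (mod 29).

10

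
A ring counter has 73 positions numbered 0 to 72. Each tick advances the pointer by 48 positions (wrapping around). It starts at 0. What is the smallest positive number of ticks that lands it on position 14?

52

The inverse of 48 mod 73 is 35 (since 48·35 = 1680 ≡ 1).
So x ≡ 35·14 = 490 ≡ 52 (mod 73).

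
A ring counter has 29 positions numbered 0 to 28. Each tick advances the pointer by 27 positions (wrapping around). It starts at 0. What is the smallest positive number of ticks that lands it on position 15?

The inverse of 27 mod 29 is 14 (since 27·14 = 378 ≡ 1).
Multiplying both sides by 14: x ≡ 14·15 = 210 ≡ 7 (mod 29).
Check: 27·7 = 189 = 6·29 + 15.

7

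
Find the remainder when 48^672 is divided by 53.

Square-and-reduce mod 53: 48^1≡48, 48^2≡25, 48^4≡42, 48^8≡15, 48^16≡13, 48^32≡10, 48^64≡47, 48^128≡36, 48^256≡24, 48^512≡46.
672 = 32 + 128 + 512, so 48^672 ≡ 10·36·46 ≡ 24 (mod 53).

24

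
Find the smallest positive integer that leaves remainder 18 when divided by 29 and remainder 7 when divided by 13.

x ≡ 7 (mod 13) gives x ∈ {7, 20, 33, 46, 59, 72, 85, 98, …}.
The first of these with x mod 29 = 18 is 163.

163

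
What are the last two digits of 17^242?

89

By repeated squaring mod 100: 17^1≡17, 17^2≡89, 17^4≡21, 17^8≡41, 17^16≡81, 17^32≡61, 17^64≡21, 17^128≡41.
242 = 2 + 16 + 32 + 64 + 128, so 17^242 ≡ 89·81·61·21·41 ≡ 89 (mod 100).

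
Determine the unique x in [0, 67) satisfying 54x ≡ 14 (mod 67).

54⁻¹ ≡ 36 (mod 67) because 54·36 = 1944 = 29·67 + 1.
Multiplying both sides by 36: x ≡ 36·14 = 504 ≡ 35 (mod 67).

35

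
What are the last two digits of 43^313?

Successive squares of 43 mod 100: 43^1≡43, 43^2≡49, 43^4≡1, 43^8≡1, 43^16≡1, 43^32≡1, 43^64≡1, 43^128≡1, 43^256≡1.
313 = 1 + 8 + 16 + 32 + 256, so 43^313 ≡ 43·1·1·1·1 ≡ 43 (mod 100).

43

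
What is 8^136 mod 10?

6

The units digit of 8^n cycles with period 4: 8, 4, 2, 6, …
136 leaves remainder 0 on division by 4, so 8^136 ends in 6.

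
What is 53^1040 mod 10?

Last digits of 3^n: 3, 9, 7, 1 (period 4).
1040 leaves remainder 0 on division by 4, so 53^1040 ends in 1.

1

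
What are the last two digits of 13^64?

Successive squares of 13 mod 100: 13^1≡13, 13^2≡69, 13^4≡61, 13^8≡21, 13^16≡41, 13^32≡81, 13^64≡61.
Since 64 = 64 in binary, 13^64 ≡ 61 ≡ 61 (mod 100).

61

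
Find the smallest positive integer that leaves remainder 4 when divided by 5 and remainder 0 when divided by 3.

9

x ≡ 0 (mod 3) gives x ∈ {0, 3, 6, 9}.
The first of these with x mod 5 = 4 is 9.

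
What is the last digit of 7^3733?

The units digit of 7^n cycles with period 4: 7, 9, 3, 1, …
3733 leaves remainder 1 on division by 4, so 7^3733 ends in 7.

7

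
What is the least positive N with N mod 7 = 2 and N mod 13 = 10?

x ≡ 2 (mod 7) gives x ∈ {2, 9, 16, 23}.
The first of these with x mod 13 = 10 is 23.

23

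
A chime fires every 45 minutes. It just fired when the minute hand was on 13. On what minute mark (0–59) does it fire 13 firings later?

58

13·45 = 585.
585 mod 60 = 45 (since 9·60 = 540).
(13 + 45) mod 60 = 58.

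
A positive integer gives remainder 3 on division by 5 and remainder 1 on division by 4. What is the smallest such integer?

x ≡ 1 (mod 4) gives x ∈ {1, 5, 9, 13}.
The first of these with x mod 5 = 3 is 13.

13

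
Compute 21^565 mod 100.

1

Square-and-reduce mod 100: 21^1≡21, 21^2≡41, 21^4≡81, 21^8≡61, 21^16≡21, 21^32≡41, 21^64≡81, 21^128≡61, 21^256≡21, 21^512≡41.
565 = 1 + 4 + 16 + 32 + 512, so 21^565 ≡ 21·81·21·41·41 ≡ 1 (mod 100).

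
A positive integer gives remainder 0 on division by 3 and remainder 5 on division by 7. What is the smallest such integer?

Since 7·1 ≡ 1 (mod 3), take x = 5 + 7·((0−5)·1 mod 3) = 5 + 7·1 = 12.
Check: 12 mod 3 = 0, 12 mod 7 = 5.

12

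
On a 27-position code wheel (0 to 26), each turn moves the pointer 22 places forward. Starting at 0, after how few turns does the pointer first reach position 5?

26

22⁻¹ ≡ 16 (mod 27) because 22·16 = 352 = 13·27 + 1.
So x ≡ 16·5 = 80 ≡ 26 (mod 27).
Check: 22·26 = 572 = 21·27 + 5.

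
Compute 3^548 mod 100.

By repeated squaring mod 100: 3^1≡3, 3^2≡9, 3^4≡81, 3^8≡61, 3^16≡21, 3^32≡41, 3^64≡81, 3^128≡61, 3^256≡21, 3^512≡41.
Since 548 = 4 + 32 + 512 in binary, 3^548 ≡ 81·41·41 ≡ 61 (mod 100).

61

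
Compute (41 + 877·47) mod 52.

877·47 = 41219.
41219 = 792·52 + 35, so 41219 mod 52 = 35.
(41 + 35) mod 52 = 24.

24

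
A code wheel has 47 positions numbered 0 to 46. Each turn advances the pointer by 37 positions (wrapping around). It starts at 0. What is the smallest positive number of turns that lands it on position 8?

18

37⁻¹ ≡ 14 (mod 47) because 37·14 = 518 = 11·47 + 1.
So x ≡ 14·8 = 112 ≡ 18 (mod 47).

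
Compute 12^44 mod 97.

Square-and-reduce mod 97: 12^1≡12, 12^2≡47, 12^4≡75, 12^8≡96, 12^16≡1, 12^32≡1.
Since 44 = 4 + 8 + 32 in binary, 12^44 ≡ 75·96·1 ≡ 22 (mod 97).

22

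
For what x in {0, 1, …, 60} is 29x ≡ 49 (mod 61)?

8

29⁻¹ ≡ 40 (mod 61) because 29·40 = 1160 = 19·61 + 1.
Multiplying both sides by 40: x ≡ 40·49 = 1960 ≡ 8 (mod 61).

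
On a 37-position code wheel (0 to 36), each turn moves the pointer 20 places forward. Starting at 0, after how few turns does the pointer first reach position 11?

32

20⁻¹ ≡ 13 (mod 37) because 20·13 = 260 = 7·37 + 1.
Multiplying both sides by 13: x ≡ 13·11 = 143 ≡ 32 (mod 37).
Check: 20·32 = 640 = 17·37 + 11.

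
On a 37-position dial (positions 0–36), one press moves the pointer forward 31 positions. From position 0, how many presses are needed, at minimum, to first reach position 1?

6

31·6 = 186 = 5·37 + 1, so 31⁻¹ ≡ 6 (mod 37).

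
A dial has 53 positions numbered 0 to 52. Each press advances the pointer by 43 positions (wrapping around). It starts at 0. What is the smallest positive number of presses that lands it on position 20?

43⁻¹ ≡ 37 (mod 53) because 43·37 = 1591 = 30·53 + 1.
So x ≡ 37·20 = 740 ≡ 51 (mod 53).

51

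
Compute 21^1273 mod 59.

By repeated squaring mod 59: 21^1≡21, 21^2≡28, 21^4≡17, 21^8≡53, 21^16≡36, 21^32≡57, 21^64≡4, 21^128≡16, 21^256≡20, 21^512≡46, 21^1024≡51.
Since 1273 = 1 + 8 + 16 + 32 + 64 + 128 + 1024 in binary, 21^1273 ≡ 21·53·36·57·4·16·51 ≡ 29 (mod 59).

29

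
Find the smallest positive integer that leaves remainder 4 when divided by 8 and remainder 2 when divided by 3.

Since 3·3 ≡ 1 (mod 8), take x = 2 + 3·((4−2)·3 mod 8) = 2 + 3·6 = 20.
Check: 20 mod 8 = 4, 20 mod 3 = 2.

20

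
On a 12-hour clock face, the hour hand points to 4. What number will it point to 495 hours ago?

1

495 = 41·12 + 3, so 495 mod 12 = 3.
4 − 3 → 1 on a 12-hour dial.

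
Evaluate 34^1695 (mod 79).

Square-and-reduce mod 79: 34^1≡34, 34^2≡50, 34^4≡51, 34^8≡73, 34^16≡36, 34^32≡32, 34^64≡76, 34^128≡9, 34^256≡2, 34^512≡4, 34^1024≡16.
1695 = 1 + 2 + 4 + 8 + 16 + 128 + 512 + 1024, so 34^1695 ≡ 34·50·51·73·36·9·4·16 ≡ 17 (mod 79).

17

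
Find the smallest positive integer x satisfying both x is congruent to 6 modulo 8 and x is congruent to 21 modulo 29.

166

Since 29·5 ≡ 1 (mod 8), take x = 21 + 29·((6−21)·5 mod 8) = 21 + 29·5 = 166.
Check: 166 mod 8 = 6, 166 mod 29 = 21.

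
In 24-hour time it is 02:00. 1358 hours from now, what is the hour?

16

Dividing 1358 by 24 gives quotient 56 and remainder 14.
(2 + 14) mod 24 = 16.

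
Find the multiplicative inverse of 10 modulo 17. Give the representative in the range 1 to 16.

12

10·12 = 120 = 7·17 + 1, so 10⁻¹ ≡ 12 (mod 17).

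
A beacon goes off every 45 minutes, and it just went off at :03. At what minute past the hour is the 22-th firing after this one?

22·45 = 990.
Dividing 990 by 60 gives quotient 16 and remainder 30.
(3 + 30) mod 60 = 33.

33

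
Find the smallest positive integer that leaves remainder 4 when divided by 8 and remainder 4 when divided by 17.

x ≡ 4 (mod 8) gives x ∈ {4}.
The first of these with x mod 17 = 4 is 4.

4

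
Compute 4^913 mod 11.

9

Successive squares of 4 mod 11: 4^1≡4, 4^2≡5, 4^4≡3, 4^8≡9, 4^16≡4, 4^32≡5, 4^64≡3, 4^128≡9, 4^256≡4, 4^512≡5.
913 = 1 + 16 + 128 + 256 + 512, so 4^913 ≡ 4·4·9·4·5 ≡ 9 (mod 11).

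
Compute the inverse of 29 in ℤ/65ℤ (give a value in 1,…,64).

9

65 = 2·29 + 7
29 = 4·7 + 1
7 = 7·1 + 0
Back-substituting gives 29·9 ≡ 1 (mod 65).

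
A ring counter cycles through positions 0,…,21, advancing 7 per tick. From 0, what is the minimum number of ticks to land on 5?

7

The inverse of 7 mod 22 is 19 (since 7·19 = 133 ≡ 1).
So x ≡ 19·5 = 95 ≡ 7 (mod 22).
Check: 7·7 = 49 = 2·22 + 5.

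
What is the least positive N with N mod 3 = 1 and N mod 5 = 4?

4

Since 5·2 ≡ 1 (mod 3), take x = 4 + 5·((1−4)·2 mod 3) = 4 + 5·0 = 4.
Check: 4 mod 3 = 1, 4 mod 5 = 4.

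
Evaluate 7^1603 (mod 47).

21

By repeated squaring mod 47: 7^1≡7, 7^2≡2, 7^4≡4, 7^8≡16, 7^16≡21, 7^32≡18, 7^64≡42, 7^128≡25, 7^256≡14, 7^512≡8, 7^1024≡17.
1603 = 1 + 2 + 64 + 512 + 1024, so 7^1603 ≡ 7·2·42·8·17 ≡ 21 (mod 47).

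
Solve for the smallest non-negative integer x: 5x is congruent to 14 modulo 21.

The inverse of 5 mod 21 is 17 (since 5·17 = 85 ≡ 1).
So x ≡ 17·14 = 238 ≡ 7 (mod 21).

7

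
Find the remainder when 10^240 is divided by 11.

Square-and-reduce mod 11: 10^1≡10, 10^2≡1, 10^4≡1, 10^8≡1, 10^16≡1, 10^32≡1, 10^64≡1, 10^128≡1.
240 = 16 + 32 + 64 + 128, so 10^240 ≡ 1·1·1·1 ≡ 1 (mod 11).

1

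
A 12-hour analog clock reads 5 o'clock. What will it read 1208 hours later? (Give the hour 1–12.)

1

1208 − 100·12 = 8, so 1208 ≡ 8 (mod 12).
5 + 8 → 1 on a 12-hour dial.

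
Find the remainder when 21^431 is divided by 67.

39

Successive squares of 21 mod 67: 21^1≡21, 21^2≡39, 21^4≡47, 21^8≡65, 21^16≡4, 21^32≡16, 21^64≡55, 21^128≡10, 21^256≡33.
Since 431 = 1 + 2 + 4 + 8 + 32 + 128 + 256 in binary, 21^431 ≡ 21·39·47·65·16·10·33 ≡ 39 (mod 67).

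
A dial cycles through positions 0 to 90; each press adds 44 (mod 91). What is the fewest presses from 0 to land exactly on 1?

60

91 = 2·44 + 3
44 = 14·3 + 2
3 = 1·2 + 1
2 = 2·1 + 0
Back-substituting gives 44·60 ≡ 1 (mod 91).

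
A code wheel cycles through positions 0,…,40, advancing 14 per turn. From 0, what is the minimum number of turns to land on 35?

14⁻¹ ≡ 3 (mod 41) because 14·3 = 42 = 1·41 + 1.
So x ≡ 3·35 = 105 ≡ 23 (mod 41).
Check: 14·23 = 322 = 7·41 + 35.

23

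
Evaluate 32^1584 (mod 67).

Square-and-reduce mod 67: 32^1≡32, 32^2≡19, 32^4≡26, 32^8≡6, 32^16≡36, 32^32≡23, 32^64≡60, 32^128≡49, 32^256≡56, 32^512≡54, 32^1024≡35.
1584 = 16 + 32 + 512 + 1024, so 32^1584 ≡ 36·23·54·35 ≡ 1 (mod 67).

1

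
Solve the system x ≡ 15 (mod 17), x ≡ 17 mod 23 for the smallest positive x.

270

x ≡ 15 (mod 17) gives x ∈ {15, 32, 49, 66, 83, 100, 117, 134, …}.
The first of these with x mod 23 = 17 is 270.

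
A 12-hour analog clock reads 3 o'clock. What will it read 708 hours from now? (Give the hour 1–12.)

Dividing 708 by 12 gives quotient 59 and remainder 0.
3 + 0 → 3 on a 12-hour dial.

3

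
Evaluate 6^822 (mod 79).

Square-and-reduce mod 79: 6^1≡6, 6^2≡36, 6^4≡32, 6^8≡76, 6^16≡9, 6^32≡2, 6^64≡4, 6^128≡16, 6^256≡19, 6^512≡45.
822 = 2 + 4 + 16 + 32 + 256 + 512, so 6^822 ≡ 36·32·9·2·19·45 ≡ 21 (mod 79).

21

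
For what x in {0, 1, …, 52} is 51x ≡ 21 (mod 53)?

16

51⁻¹ ≡ 26 (mod 53) because 51·26 = 1326 = 25·53 + 1.
So x ≡ 26·21 = 546 ≡ 16 (mod 53).
Check: 51·16 = 816 = 15·53 + 21.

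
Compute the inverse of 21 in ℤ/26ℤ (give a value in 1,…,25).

5

21·5 = 105 = 4·26 + 1, so 21⁻¹ ≡ 5 (mod 26).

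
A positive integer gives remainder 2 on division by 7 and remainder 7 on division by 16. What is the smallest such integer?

Since 16·4 ≡ 1 (mod 7), take x = 7 + 16·((2−7)·4 mod 7) = 7 + 16·1 = 23.
Check: 23 mod 7 = 2, 23 mod 16 = 7.

23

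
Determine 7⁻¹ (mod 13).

13 = 1·7 + 6
7 = 1·6 + 1
6 = 6·1 + 0
Back-substituting gives 7·2 ≡ 1 (mod 13).

2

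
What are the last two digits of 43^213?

Square-and-reduce mod 100: 43^1≡43, 43^2≡49, 43^4≡1, 43^8≡1, 43^16≡1, 43^32≡1, 43^64≡1, 43^128≡1.
Since 213 = 1 + 4 + 16 + 64 + 128 in binary, 43^213 ≡ 43·1·1·1·1 ≡ 43 (mod 100).

43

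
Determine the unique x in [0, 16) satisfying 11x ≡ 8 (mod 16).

8

11⁻¹ ≡ 3 (mod 16) because 11·3 = 33 = 2·16 + 1.
Multiplying both sides by 3: x ≡ 3·8 = 24 ≡ 8 (mod 16).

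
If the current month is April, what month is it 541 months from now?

541 = 45·12 + 1, so 541 mod 12 = 1.
April + 1 month → May.

May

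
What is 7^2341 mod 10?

7

Powers of 7 mod 10 repeat with period 4: 7, 9, 3, 1.
2341 mod 4 = 1, so the last digit matches 7^1 = 7.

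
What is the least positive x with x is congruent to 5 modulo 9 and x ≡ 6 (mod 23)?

x ≡ 5 (mod 9) gives x ∈ {5, 14, 23, 32, 41, 50, 59, 68, …}.
The first of these with x mod 23 = 6 is 167.

167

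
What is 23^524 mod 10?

1

Powers of 3 mod 10 repeat with period 4: 3, 9, 7, 1.
524 mod 4 = 0, so the last digit matches 3^4 = 1.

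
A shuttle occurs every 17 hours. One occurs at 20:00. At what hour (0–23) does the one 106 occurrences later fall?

106·17 = 1802.
1802 − 75·24 = 2, so 1802 ≡ 2 (mod 24).
(20 + 2) mod 24 = 22.

22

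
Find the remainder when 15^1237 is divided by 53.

By repeated squaring mod 53: 15^1≡15, 15^2≡13, 15^4≡10, 15^8≡47, 15^16≡36, 15^32≡24, 15^64≡46, 15^128≡49, 15^256≡16, 15^512≡44, 15^1024≡28.
1237 = 1 + 4 + 16 + 64 + 128 + 1024, so 15^1237 ≡ 15·10·36·46·49·28 ≡ 13 (mod 53).

13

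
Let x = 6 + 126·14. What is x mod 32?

126·14 = 1764.
1764 − 55·32 = 4, so 1764 ≡ 4 (mod 32).
(6 + 4) mod 32 = 10.

10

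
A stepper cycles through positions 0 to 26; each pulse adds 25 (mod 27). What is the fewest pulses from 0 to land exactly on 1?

25·13 = 325 = 12·27 + 1, so 25⁻¹ ≡ 13 (mod 27).

13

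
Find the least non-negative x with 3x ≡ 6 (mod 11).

2

The inverse of 3 mod 11 is 4 (since 3·4 = 12 ≡ 1).
So x ≡ 4·6 = 24 ≡ 2 (mod 11).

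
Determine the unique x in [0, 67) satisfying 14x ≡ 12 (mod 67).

14⁻¹ ≡ 24 (mod 67) because 14·24 = 336 = 5·67 + 1.
Multiplying both sides by 24: x ≡ 24·12 = 288 ≡ 20 (mod 67).

20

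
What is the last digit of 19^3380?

1

Powers of 9 mod 10 repeat with period 2: 9, 1.
3380 mod 2 = 0, so the last digit matches 9^2 = 1.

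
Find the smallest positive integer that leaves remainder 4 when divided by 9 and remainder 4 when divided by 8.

x ≡ 4 (mod 8) gives x ∈ {4}.
The first of these with x mod 9 = 4 is 4.

4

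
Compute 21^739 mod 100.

81

By repeated squaring mod 100: 21^1≡21, 21^2≡41, 21^4≡81, 21^8≡61, 21^16≡21, 21^32≡41, 21^64≡81, 21^128≡61, 21^256≡21, 21^512≡41.
Since 739 = 1 + 2 + 32 + 64 + 128 + 512 in binary, 21^739 ≡ 21·41·41·81·61·41 ≡ 81 (mod 100).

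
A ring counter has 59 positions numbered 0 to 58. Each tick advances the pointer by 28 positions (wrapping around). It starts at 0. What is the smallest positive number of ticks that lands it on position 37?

28⁻¹ ≡ 19 (mod 59) because 28·19 = 532 = 9·59 + 1.
Multiplying both sides by 19: x ≡ 19·37 = 703 ≡ 54 (mod 59).

54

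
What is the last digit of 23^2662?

9

The units digit of 23^n cycles with period 4: 3, 9, 7, 1, …
2662 mod 4 = 2, so the last digit matches 3^2 = 9.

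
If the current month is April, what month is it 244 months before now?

December

244 = 20·12 + 4, so 244 mod 12 = 4.
April − 4 months → December.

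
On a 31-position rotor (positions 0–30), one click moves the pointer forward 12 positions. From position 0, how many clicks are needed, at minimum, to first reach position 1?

13

12·13 = 156 = 5·31 + 1, so 12⁻¹ ≡ 13 (mod 31).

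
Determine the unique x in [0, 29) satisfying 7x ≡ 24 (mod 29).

20

The inverse of 7 mod 29 is 25 (since 7·25 = 175 ≡ 1).
Multiplying both sides by 25: x ≡ 25·24 = 600 ≡ 20 (mod 29).
Check: 7·20 = 140 = 4·29 + 24.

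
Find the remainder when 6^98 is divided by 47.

Successive squares of 6 mod 47: 6^1≡6, 6^2≡36, 6^4≡27, 6^8≡24, 6^16≡12, 6^32≡3, 6^64≡9.
98 = 2 + 32 + 64, so 6^98 ≡ 36·3·9 ≡ 32 (mod 47).

32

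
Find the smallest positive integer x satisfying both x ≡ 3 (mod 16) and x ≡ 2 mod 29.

x ≡ 3 (mod 16) gives x ∈ {3, 19, 35, 51, 67, 83, 99, 115, …}.
The first of these with x mod 29 = 2 is 147.

147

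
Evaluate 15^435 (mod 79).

By repeated squaring mod 79: 15^1≡15, 15^2≡67, 15^4≡65, 15^8≡38, 15^16≡22, 15^32≡10, 15^64≡21, 15^128≡46, 15^256≡62.
Since 435 = 1 + 2 + 16 + 32 + 128 + 256 in binary, 15^435 ≡ 15·67·22·10·46·62 ≡ 69 (mod 79).

69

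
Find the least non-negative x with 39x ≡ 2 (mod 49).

39⁻¹ ≡ 44 (mod 49) because 39·44 = 1716 = 35·49 + 1.
So x ≡ 44·2 = 88 ≡ 39 (mod 49).

39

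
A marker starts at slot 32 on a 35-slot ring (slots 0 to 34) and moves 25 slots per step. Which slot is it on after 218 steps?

22

218·25 = 5450.
5450 = 155·35 + 25, so 5450 mod 35 = 25.
(32 + 25) mod 35 = 22.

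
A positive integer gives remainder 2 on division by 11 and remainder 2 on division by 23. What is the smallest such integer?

2

x ≡ 2 (mod 11) gives x ∈ {2}.
The first of these with x mod 23 = 2 is 2.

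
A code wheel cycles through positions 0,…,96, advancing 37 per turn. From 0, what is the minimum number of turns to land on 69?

37⁻¹ ≡ 21 (mod 97) because 37·21 = 777 = 8·97 + 1.
Multiplying both sides by 21: x ≡ 21·69 = 1449 ≡ 91 (mod 97).
Check: 37·91 = 3367 = 34·97 + 69.

91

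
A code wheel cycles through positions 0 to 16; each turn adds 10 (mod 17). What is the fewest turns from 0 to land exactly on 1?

17 = 1·10 + 7
10 = 1·7 + 3
7 = 2·3 + 1
3 = 3·1 + 0
Back-substituting gives 10·12 ≡ 1 (mod 17).

12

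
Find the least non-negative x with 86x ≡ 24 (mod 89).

The inverse of 86 mod 89 is 59 (since 86·59 = 5074 ≡ 1).
Multiplying both sides by 59: x ≡ 59·24 = 1416 ≡ 81 (mod 89).

81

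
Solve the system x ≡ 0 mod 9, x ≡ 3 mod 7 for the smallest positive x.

45

x ≡ 3 (mod 7) gives x ∈ {3, 10, 17, 24, 31, 38, 45}.
The first of these with x mod 9 = 0 is 45.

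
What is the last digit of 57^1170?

9

Last digits of 7^n: 7, 9, 3, 1 (period 4).
1170 mod 4 = 2, so the last digit matches 7^2 = 9.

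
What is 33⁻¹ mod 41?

33·5 = 165 = 4·41 + 1, so 33⁻¹ ≡ 5 (mod 41).

5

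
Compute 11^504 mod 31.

8

Square-and-reduce mod 31: 11^1≡11, 11^2≡28, 11^4≡9, 11^8≡19, 11^16≡20, 11^32≡28, 11^64≡9, 11^128≡19, 11^256≡20.
504 = 8 + 16 + 32 + 64 + 128 + 256, so 11^504 ≡ 19·20·28·9·19·20 ≡ 8 (mod 31).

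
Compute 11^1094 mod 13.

4

Successive squares of 11 mod 13: 11^1≡11, 11^2≡4, 11^4≡3, 11^8≡9, 11^16≡3, 11^32≡9, 11^64≡3, 11^128≡9, 11^256≡3, 11^512≡9, 11^1024≡3.
Since 1094 = 2 + 4 + 64 + 1024 in binary, 11^1094 ≡ 4·3·3·3 ≡ 4 (mod 13).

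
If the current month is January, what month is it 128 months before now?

128 mod 12 = 8 (since 10·12 = 120).
January − 8 months → May.

May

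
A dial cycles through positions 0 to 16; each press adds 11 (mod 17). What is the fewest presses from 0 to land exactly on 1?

17 = 1·11 + 6
11 = 1·6 + 5
6 = 1·5 + 1
5 = 5·1 + 0
Back-substituting gives 11·14 ≡ 1 (mod 17).

14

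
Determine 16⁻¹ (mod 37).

16·7 = 112 = 3·37 + 1, so 16⁻¹ ≡ 7 (mod 37).

7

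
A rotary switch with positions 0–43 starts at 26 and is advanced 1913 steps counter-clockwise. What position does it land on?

5

Dividing 1913 by 44 gives quotient 43 and remainder 21.
(26 − 21) mod 44 = 5.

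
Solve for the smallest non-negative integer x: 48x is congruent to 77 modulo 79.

48⁻¹ ≡ 28 (mod 79) because 48·28 = 1344 = 17·79 + 1.
So x ≡ 28·77 = 2156 ≡ 23 (mod 79).

23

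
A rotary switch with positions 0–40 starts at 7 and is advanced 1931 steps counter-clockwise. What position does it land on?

1931 − 47·41 = 4, so 1931 ≡ 4 (mod 41).
(7 − 4) mod 41 = 3.

3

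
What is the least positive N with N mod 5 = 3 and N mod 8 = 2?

x ≡ 3 (mod 5) gives x ∈ {3, 8, 13, 18}.
The first of these with x mod 8 = 2 is 18.

18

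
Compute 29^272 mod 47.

Square-and-reduce mod 47: 29^1≡29, 29^2≡42, 29^4≡25, 29^8≡14, 29^16≡8, 29^32≡17, 29^64≡7, 29^128≡2, 29^256≡4.
Since 272 = 16 + 256 in binary, 29^272 ≡ 8·4 ≡ 32 (mod 47).

32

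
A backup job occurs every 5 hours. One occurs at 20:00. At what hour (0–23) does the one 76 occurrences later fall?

16

76·5 = 380.
380 − 15·24 = 20, so 380 ≡ 20 (mod 24).
(20 + 20) mod 24 = 16.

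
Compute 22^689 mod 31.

24

Square-and-reduce mod 31: 22^1≡22, 22^2≡19, 22^4≡20, 22^8≡28, 22^16≡9, 22^32≡19, 22^64≡20, 22^128≡28, 22^256≡9, 22^512≡19.
Since 689 = 1 + 16 + 32 + 128 + 512 in binary, 22^689 ≡ 22·9·19·28·19 ≡ 24 (mod 31).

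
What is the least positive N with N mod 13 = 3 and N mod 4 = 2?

x ≡ 2 (mod 4) gives x ∈ {2, 6, 10, 14, 18, 22, 26, 30, …}.
The first of these with x mod 13 = 3 is 42.

42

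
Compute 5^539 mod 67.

66

By repeated squaring mod 67: 5^1≡5, 5^2≡25, 5^4≡22, 5^8≡15, 5^16≡24, 5^32≡40, 5^64≡59, 5^128≡64, 5^256≡9, 5^512≡14.
539 = 1 + 2 + 8 + 16 + 512, so 5^539 ≡ 5·25·15·24·14 ≡ 66 (mod 67).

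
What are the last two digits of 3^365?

43

By repeated squaring mod 100: 3^1≡3, 3^2≡9, 3^4≡81, 3^8≡61, 3^16≡21, 3^32≡41, 3^64≡81, 3^128≡61, 3^256≡21.
365 = 1 + 4 + 8 + 32 + 64 + 256, so 3^365 ≡ 3·81·61·41·81·21 ≡ 43 (mod 100).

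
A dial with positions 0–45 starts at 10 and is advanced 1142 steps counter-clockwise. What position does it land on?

Dividing 1142 by 46 gives quotient 24 and remainder 38.
(10 − 38) mod 46 = 18.

18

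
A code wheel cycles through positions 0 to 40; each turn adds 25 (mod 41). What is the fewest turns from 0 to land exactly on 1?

23

41 = 1·25 + 16
25 = 1·16 + 9
16 = 1·9 + 7
9 = 1·7 + 2
7 = 3·2 + 1
2 = 2·1 + 0
Back-substituting gives 25·23 ≡ 1 (mod 41).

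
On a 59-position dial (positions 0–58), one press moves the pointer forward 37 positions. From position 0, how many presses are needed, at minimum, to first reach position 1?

37·8 = 296 = 5·59 + 1, so 37⁻¹ ≡ 8 (mod 59).

8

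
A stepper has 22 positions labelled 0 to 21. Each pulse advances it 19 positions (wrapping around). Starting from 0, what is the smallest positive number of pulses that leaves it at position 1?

7

22 = 1·19 + 3
19 = 6·3 + 1
3 = 3·1 + 0
Back-substituting gives 19·7 ≡ 1 (mod 22).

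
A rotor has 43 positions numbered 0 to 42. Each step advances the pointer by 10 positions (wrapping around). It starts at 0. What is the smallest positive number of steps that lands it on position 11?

10⁻¹ ≡ 13 (mod 43) because 10·13 = 130 = 3·43 + 1.
Multiplying both sides by 13: x ≡ 13·11 = 143 ≡ 14 (mod 43).

14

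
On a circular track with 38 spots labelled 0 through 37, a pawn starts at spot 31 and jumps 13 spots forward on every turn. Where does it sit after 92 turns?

92·13 = 1196.
1196 mod 38 = 18 (since 31·38 = 1178).
(31 + 18) mod 38 = 11.

11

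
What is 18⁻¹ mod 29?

21

18·21 = 378 = 13·29 + 1, so 18⁻¹ ≡ 21 (mod 29).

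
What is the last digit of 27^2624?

The units digit of 27^n cycles with period 4: 7, 9, 3, 1, …
2624 leaves remainder 0 on division by 4, so 27^2624 ends in 1.

1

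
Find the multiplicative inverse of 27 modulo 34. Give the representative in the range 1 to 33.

29

27·29 = 783 = 23·34 + 1, so 27⁻¹ ≡ 29 (mod 34).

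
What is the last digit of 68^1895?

2

Powers of 8 mod 10 repeat with period 4: 8, 4, 2, 6.
1895 leaves remainder 3 on division by 4, so 68^1895 ends in 2.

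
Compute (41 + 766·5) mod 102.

766·5 = 3830.
3830 = 37·102 + 56, so 3830 mod 102 = 56.
(41 + 56) mod 102 = 97.

97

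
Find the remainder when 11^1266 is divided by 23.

12

By repeated squaring mod 23: 11^1≡11, 11^2≡6, 11^4≡13, 11^8≡8, 11^16≡18, 11^32≡2, 11^64≡4, 11^128≡16, 11^256≡3, 11^512≡9, 11^1024≡12.
Since 1266 = 2 + 16 + 32 + 64 + 128 + 1024 in binary, 11^1266 ≡ 6·18·2·4·16·12 ≡ 12 (mod 23).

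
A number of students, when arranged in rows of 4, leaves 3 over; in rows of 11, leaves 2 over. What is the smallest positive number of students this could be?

x ≡ 3 (mod 4) gives x ∈ {3, 7, 11, 15, 19, 23, 27, 31, …}.
The first of these with x mod 11 = 2 is 35.

35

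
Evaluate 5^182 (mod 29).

1

Successive squares of 5 mod 29: 5^1≡5, 5^2≡25, 5^4≡16, 5^8≡24, 5^16≡25, 5^32≡16, 5^64≡24, 5^128≡25.
Since 182 = 2 + 4 + 16 + 32 + 128 in binary, 5^182 ≡ 25·16·25·16·25 ≡ 1 (mod 29).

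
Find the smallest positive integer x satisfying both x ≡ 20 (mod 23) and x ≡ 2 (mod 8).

66

x ≡ 2 (mod 8) gives x ∈ {2, 10, 18, 26, 34, 42, 50, 58, …}.
The first of these with x mod 23 = 20 is 66.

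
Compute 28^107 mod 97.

By repeated squaring mod 97: 28^1≡28, 28^2≡8, 28^4≡64, 28^8≡22, 28^16≡96, 28^32≡1, 28^64≡1.
Since 107 = 1 + 2 + 8 + 32 + 64 in binary, 28^107 ≡ 28·8·22·1·1 ≡ 78 (mod 97).

78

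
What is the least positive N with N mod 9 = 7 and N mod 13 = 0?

x ≡ 7 (mod 9) gives x ∈ {7, 16, 25, 34, 43, 52}.
The first of these with x mod 13 = 0 is 52.

52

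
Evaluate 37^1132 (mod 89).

By repeated squaring mod 89: 37^1≡37, 37^2≡34, 37^4≡88, 37^8≡1, 37^16≡1, 37^32≡1, 37^64≡1, 37^128≡1, 37^256≡1, 37^512≡1, 37^1024≡1.
Since 1132 = 4 + 8 + 32 + 64 + 1024 in binary, 37^1132 ≡ 88·1·1·1·1 ≡ 88 (mod 89).

88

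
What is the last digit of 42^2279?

The units digit of 42^n cycles with period 4: 2, 4, 8, 6, …
2279 mod 4 = 3, so the last digit matches 2^3 = 8.

8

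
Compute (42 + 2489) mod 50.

31

Dividing 2489 by 50 gives quotient 49 and remainder 39.
(42 + 39) mod 50 = 31.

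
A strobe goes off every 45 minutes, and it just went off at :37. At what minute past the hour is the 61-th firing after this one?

22

61·45 = 2745.
2745 mod 60 = 45 (since 45·60 = 2700).
(37 + 45) mod 60 = 22.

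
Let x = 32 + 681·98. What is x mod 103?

26

681·98 = 66738.
66738 = 647·103 + 97, so 66738 mod 103 = 97.
(32 + 97) mod 103 = 26.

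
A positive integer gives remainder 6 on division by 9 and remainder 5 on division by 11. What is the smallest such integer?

60

Since 11·5 ≡ 1 (mod 9), take x = 5 + 11·((6−5)·5 mod 9) = 5 + 11·5 = 60.
Check: 60 mod 9 = 6, 60 mod 11 = 5.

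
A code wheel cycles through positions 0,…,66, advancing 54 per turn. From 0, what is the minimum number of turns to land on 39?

64

54⁻¹ ≡ 36 (mod 67) because 54·36 = 1944 = 29·67 + 1.
Multiplying both sides by 36: x ≡ 36·39 = 1404 ≡ 64 (mod 67).
Check: 54·64 = 3456 = 51·67 + 39.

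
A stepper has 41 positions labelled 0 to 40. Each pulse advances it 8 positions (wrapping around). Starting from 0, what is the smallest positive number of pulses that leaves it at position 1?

36

41 = 5·8 + 1
8 = 8·1 + 0
Back-substituting gives 8·36 ≡ 1 (mod 41).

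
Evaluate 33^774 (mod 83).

By repeated squaring mod 83: 33^1≡33, 33^2≡10, 33^4≡17, 33^8≡40, 33^16≡23, 33^32≡31, 33^64≡48, 33^128≡63, 33^256≡68, 33^512≡59.
Since 774 = 2 + 4 + 256 + 512 in binary, 33^774 ≡ 10·17·68·59 ≡ 29 (mod 83).

29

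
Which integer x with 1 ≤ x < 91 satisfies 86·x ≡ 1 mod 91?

18

86·18 = 1548 = 17·91 + 1, so 86⁻¹ ≡ 18 (mod 91).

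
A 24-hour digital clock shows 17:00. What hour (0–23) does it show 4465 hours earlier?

16

4465 mod 24 = 1 (since 186·24 = 4464).
(17 − 1) mod 24 = 16.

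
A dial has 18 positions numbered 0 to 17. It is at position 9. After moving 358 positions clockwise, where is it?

7

358 = 19·18 + 16, so 358 mod 18 = 16.
(9 + 16) mod 18 = 7.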